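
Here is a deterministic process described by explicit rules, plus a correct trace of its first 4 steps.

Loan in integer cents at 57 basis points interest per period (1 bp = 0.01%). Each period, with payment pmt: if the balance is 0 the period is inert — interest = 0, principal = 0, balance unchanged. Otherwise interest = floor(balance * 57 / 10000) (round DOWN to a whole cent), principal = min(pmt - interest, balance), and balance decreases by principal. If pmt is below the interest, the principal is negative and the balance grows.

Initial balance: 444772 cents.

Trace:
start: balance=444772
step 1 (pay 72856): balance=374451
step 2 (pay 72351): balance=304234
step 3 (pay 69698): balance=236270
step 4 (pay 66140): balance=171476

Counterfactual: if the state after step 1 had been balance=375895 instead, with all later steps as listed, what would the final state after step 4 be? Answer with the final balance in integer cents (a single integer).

172945

state after step 1 := balance=375895
step 2 (pay 72351): balance=305686
step 3 (pay 69698): balance=237730
step 4 (pay 66140): balance=172945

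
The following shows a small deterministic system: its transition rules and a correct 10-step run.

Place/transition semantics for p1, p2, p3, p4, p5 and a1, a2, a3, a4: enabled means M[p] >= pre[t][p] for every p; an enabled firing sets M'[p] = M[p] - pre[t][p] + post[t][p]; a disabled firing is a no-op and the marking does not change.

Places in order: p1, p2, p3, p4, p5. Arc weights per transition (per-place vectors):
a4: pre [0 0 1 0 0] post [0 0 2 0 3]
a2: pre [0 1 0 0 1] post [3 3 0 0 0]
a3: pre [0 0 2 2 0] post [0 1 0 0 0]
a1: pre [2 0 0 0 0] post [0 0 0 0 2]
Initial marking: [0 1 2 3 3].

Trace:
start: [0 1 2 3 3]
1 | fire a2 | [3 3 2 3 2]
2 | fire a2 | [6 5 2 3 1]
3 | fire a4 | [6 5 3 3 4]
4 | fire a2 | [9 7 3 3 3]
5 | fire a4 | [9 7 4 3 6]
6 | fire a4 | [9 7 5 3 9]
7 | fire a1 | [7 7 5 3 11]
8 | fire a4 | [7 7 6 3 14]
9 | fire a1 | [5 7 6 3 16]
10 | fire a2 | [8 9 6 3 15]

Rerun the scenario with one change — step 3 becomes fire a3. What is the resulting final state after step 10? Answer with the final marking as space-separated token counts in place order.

8 10 0 1 3

(re-executing from step 3 with the substitution; state before step 3: [6 5 2 3 1])
3 | fire a3 | [6 6 0 1 1]
4 | fire a2 | [9 8 0 1 0]
5 | fire a4 | [9 8 0 1 0]
6 | fire a4 | [9 8 0 1 0]
7 | fire a1 | [7 8 0 1 2]
8 | fire a4 | [7 8 0 1 2]
9 | fire a1 | [5 8 0 1 4]
10 | fire a2 | [8 10 0 1 3]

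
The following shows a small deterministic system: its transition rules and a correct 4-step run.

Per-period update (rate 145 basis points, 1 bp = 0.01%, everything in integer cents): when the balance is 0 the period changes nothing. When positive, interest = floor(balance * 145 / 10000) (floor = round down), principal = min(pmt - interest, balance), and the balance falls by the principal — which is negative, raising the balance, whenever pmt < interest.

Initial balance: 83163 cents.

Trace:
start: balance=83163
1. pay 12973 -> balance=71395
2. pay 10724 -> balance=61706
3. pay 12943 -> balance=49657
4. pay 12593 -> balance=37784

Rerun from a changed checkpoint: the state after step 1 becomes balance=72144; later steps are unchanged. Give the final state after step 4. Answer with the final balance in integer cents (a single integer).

38566

state after step 1 := balance=72144
2. pay 10724 -> balance=62466
3. pay 12943 -> balance=50428
4. pay 12593 -> balance=38566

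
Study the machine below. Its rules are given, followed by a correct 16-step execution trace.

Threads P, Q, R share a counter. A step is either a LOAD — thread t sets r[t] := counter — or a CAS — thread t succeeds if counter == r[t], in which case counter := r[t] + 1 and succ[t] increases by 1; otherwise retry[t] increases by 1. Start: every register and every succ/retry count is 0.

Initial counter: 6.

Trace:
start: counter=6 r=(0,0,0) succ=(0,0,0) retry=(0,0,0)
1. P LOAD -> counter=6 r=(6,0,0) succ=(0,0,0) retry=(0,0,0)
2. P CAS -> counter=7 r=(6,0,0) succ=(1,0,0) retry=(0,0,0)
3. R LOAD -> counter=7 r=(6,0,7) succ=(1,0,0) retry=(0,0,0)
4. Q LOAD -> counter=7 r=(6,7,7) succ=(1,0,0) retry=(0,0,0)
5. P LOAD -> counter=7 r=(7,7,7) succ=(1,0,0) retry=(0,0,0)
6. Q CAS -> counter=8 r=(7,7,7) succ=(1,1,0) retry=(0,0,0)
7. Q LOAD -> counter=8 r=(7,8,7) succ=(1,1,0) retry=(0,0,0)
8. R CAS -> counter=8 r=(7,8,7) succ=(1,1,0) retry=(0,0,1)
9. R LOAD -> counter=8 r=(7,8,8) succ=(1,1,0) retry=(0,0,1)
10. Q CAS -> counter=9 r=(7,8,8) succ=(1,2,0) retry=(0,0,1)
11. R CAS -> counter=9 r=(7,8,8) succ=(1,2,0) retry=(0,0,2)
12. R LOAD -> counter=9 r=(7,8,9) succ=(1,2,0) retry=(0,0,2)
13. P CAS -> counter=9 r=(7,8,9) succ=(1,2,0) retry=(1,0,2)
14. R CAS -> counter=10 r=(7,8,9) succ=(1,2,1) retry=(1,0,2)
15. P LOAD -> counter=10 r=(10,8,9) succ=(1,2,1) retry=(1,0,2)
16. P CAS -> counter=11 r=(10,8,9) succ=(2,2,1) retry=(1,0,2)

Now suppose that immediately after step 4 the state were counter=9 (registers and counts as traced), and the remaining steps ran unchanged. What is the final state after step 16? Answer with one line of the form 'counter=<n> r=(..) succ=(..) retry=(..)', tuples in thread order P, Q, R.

state after step 4 := counter=9 r=(6,7,7) succ=(1,0,0) retry=(0,0,0)
5. P LOAD -> counter=9 r=(9,7,7) succ=(1,0,0) retry=(0,0,0)
6. Q CAS -> counter=9 r=(9,7,7) succ=(1,0,0) retry=(0,1,0)
7. Q LOAD -> counter=9 r=(9,9,7) succ=(1,0,0) retry=(0,1,0)
8. R CAS -> counter=9 r=(9,9,7) succ=(1,0,0) retry=(0,1,1)
9. R LOAD -> counter=9 r=(9,9,9) succ=(1,0,0) retry=(0,1,1)
10. Q CAS -> counter=10 r=(9,9,9) succ=(1,1,0) retry=(0,1,1)
11. R CAS -> counter=10 r=(9,9,9) succ=(1,1,0) retry=(0,1,2)
12. R LOAD -> counter=10 r=(9,9,10) succ=(1,1,0) retry=(0,1,2)
13. P CAS -> counter=10 r=(9,9,10) succ=(1,1,0) retry=(1,1,2)
14. R CAS -> counter=11 r=(9,9,10) succ=(1,1,1) retry=(1,1,2)
15. P LOAD -> counter=11 r=(11,9,10) succ=(1,1,1) retry=(1,1,2)
16. P CAS -> counter=12 r=(11,9,10) succ=(2,1,1) retry=(1,1,2)

counter=12 r=(11,9,10) succ=(2,1,1) retry=(1,1,2)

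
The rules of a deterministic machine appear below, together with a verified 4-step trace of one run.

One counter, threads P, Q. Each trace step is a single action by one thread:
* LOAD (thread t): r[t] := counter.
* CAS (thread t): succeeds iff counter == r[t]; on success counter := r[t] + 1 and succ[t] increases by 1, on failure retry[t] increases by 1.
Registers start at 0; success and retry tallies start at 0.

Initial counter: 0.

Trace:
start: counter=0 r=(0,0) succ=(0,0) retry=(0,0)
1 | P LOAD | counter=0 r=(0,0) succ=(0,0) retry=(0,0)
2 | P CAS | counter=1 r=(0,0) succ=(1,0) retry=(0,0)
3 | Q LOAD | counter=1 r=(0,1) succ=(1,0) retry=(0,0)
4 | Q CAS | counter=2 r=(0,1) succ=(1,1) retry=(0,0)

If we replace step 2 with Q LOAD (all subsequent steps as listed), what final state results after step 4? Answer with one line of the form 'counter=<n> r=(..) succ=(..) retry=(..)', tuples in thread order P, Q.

counter=1 r=(0,0) succ=(0,1) retry=(0,0)

(re-executing from step 2 with the substitution; state before step 2: counter=0 r=(0,0) succ=(0,0) retry=(0,0))
2 | Q LOAD | counter=0 r=(0,0) succ=(0,0) retry=(0,0)
3 | Q LOAD | counter=0 r=(0,0) succ=(0,0) retry=(0,0)
4 | Q CAS | counter=1 r=(0,0) succ=(0,1) retry=(0,0)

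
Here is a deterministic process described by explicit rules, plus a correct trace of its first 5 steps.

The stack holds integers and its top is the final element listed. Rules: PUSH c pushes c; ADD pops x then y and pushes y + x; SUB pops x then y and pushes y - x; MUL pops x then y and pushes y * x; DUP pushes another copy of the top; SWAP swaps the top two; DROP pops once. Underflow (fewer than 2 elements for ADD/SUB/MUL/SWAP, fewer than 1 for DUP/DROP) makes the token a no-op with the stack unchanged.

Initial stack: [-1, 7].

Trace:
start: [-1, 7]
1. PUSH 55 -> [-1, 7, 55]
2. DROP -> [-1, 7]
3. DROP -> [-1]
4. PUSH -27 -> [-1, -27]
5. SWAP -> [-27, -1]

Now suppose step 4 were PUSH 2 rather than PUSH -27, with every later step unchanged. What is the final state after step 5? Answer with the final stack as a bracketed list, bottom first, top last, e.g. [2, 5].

[2, -1]

(re-executing from step 4 with the substitution; state before step 4: [-1])
4. PUSH 2 -> [-1, 2]
5. SWAP -> [2, -1]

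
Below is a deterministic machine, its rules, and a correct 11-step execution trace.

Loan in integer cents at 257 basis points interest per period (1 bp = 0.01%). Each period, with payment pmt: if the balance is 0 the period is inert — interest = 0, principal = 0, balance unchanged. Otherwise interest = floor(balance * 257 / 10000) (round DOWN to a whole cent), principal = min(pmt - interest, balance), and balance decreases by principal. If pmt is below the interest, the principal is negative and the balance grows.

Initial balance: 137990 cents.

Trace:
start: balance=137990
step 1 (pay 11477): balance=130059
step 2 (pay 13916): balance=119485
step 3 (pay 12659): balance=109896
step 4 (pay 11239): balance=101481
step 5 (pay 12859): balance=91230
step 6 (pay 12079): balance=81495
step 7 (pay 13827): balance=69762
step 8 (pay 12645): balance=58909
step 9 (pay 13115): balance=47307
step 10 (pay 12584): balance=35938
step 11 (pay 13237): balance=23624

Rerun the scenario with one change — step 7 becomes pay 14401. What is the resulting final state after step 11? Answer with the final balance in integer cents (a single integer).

22990

(re-executing from step 7 with the substitution; state before step 7: balance=81495)
step 7 (pay 14401): balance=69188
step 8 (pay 12645): balance=58321
step 9 (pay 13115): balance=46704
step 10 (pay 12584): balance=35320
step 11 (pay 13237): balance=22990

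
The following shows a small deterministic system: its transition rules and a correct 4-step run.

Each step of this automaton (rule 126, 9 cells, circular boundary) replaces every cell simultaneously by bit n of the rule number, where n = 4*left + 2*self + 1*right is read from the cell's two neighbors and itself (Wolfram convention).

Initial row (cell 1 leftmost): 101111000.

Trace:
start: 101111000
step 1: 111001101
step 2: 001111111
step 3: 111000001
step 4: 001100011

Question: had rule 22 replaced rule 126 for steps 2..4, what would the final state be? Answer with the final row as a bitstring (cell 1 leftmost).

(re-executing steps 2..4 under rule 22; state before step 2: 111001101)
step 2: 000110000
step 3: 001001000
step 4: 011111100

011111100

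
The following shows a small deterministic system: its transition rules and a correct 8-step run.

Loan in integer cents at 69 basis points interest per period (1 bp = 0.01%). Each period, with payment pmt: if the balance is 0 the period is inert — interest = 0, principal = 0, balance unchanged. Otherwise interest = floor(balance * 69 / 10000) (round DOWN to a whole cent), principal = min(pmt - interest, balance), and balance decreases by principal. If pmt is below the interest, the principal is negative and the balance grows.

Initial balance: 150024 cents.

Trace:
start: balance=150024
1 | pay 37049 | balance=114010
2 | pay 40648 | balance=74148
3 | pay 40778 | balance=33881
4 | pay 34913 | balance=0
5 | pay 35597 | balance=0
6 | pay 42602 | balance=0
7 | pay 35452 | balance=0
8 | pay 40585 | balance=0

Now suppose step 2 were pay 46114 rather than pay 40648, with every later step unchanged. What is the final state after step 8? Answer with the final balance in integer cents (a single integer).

(re-executing from step 2 with the substitution; state before step 2: balance=114010)
2 | pay 46114 | balance=68682
3 | pay 40778 | balance=28377
4 | pay 34913 | balance=0
5 | pay 35597 | balance=0
6 | pay 42602 | balance=0
7 | pay 35452 | balance=0
8 | pay 40585 | balance=0

0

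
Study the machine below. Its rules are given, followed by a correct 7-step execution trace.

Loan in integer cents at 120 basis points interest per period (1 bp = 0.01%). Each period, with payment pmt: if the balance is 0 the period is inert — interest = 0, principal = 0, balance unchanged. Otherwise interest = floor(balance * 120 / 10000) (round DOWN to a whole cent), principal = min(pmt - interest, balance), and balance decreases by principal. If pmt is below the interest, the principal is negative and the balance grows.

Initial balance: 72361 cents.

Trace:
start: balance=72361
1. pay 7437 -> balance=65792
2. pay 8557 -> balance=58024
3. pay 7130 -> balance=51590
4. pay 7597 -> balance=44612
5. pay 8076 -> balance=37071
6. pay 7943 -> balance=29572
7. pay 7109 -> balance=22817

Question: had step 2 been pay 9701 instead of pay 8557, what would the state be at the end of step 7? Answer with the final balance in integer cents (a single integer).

(re-executing from step 2 with the substitution; state before step 2: balance=65792)
2. pay 9701 -> balance=56880
3. pay 7130 -> balance=50432
4. pay 7597 -> balance=43440
5. pay 8076 -> balance=35885
6. pay 7943 -> balance=28372
7. pay 7109 -> balance=21603

21603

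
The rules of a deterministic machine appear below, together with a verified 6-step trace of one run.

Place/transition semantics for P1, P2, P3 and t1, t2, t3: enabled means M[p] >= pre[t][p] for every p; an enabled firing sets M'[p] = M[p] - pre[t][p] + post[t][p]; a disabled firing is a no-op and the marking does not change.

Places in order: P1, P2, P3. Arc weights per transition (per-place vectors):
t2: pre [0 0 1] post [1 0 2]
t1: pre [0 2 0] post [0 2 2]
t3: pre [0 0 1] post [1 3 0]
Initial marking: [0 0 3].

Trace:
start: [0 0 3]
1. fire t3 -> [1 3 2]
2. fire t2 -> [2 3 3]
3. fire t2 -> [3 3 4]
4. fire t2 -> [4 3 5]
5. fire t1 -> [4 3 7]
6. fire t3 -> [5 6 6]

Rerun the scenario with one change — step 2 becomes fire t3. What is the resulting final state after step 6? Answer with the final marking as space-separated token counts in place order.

5 9 4

(re-executing from step 2 with the substitution; state before step 2: [1 3 2])
2. fire t3 -> [2 6 1]
3. fire t2 -> [3 6 2]
4. fire t2 -> [4 6 3]
5. fire t1 -> [4 6 5]
6. fire t3 -> [5 9 4]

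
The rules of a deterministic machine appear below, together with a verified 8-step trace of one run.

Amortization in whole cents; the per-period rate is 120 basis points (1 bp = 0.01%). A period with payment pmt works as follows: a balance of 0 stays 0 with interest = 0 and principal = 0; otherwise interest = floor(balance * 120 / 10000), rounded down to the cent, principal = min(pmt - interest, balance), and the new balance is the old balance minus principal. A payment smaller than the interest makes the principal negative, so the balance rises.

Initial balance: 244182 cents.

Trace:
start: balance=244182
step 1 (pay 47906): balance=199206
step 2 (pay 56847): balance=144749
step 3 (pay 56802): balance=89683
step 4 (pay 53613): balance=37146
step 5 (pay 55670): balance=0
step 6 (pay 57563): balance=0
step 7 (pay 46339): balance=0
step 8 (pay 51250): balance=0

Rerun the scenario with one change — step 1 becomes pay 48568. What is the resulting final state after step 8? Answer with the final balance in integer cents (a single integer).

(re-executing from step 1 with the substitution; state before step 1: balance=244182)
step 1 (pay 48568): balance=198544
step 2 (pay 56847): balance=144079
step 3 (pay 56802): balance=89005
step 4 (pay 53613): balance=36460
step 5 (pay 55670): balance=0
step 6 (pay 57563): balance=0
step 7 (pay 46339): balance=0
step 8 (pay 51250): balance=0

0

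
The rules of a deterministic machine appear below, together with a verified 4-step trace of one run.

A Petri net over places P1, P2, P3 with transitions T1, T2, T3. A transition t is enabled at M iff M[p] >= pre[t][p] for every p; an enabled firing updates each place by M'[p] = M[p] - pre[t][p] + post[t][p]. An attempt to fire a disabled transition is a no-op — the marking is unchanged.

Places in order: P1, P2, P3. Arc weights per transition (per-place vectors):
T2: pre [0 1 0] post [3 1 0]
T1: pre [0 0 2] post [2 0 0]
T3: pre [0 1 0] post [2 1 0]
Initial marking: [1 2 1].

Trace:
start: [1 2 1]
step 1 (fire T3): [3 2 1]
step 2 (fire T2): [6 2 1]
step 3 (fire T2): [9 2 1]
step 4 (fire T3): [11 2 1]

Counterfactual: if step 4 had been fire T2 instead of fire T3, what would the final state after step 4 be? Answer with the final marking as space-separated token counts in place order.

12 2 1

(re-executing from step 4 with the substitution; state before step 4: [9 2 1])
step 4 (fire T2): [12 2 1]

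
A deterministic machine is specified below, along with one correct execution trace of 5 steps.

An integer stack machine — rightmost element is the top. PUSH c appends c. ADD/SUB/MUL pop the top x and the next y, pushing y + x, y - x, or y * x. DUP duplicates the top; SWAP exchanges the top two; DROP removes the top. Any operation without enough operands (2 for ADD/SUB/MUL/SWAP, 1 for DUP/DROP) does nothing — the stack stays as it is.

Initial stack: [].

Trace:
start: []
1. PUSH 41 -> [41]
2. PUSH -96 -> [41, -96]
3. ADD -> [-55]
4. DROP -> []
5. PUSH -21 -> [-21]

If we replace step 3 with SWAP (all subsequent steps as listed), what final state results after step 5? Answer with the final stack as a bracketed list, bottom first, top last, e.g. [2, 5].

(re-executing from step 3 with the substitution; state before step 3: [41, -96])
3. SWAP -> [-96, 41]
4. DROP -> [-96]
5. PUSH -21 -> [-96, -21]

[-96, -21]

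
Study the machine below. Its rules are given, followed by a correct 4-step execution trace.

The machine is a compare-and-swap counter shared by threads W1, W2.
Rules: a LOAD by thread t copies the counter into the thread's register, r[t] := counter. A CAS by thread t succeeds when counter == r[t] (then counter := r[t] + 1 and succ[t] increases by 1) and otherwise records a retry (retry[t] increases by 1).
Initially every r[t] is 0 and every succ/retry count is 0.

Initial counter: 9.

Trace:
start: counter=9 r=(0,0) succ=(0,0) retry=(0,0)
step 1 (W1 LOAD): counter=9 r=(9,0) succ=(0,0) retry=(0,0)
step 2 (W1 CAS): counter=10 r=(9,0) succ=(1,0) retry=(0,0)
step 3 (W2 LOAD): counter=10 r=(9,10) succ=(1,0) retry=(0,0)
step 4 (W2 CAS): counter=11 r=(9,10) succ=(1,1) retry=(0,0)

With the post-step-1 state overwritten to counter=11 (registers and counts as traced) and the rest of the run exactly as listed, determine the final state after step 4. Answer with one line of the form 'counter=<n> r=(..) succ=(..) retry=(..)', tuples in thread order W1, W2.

counter=12 r=(9,11) succ=(0,1) retry=(1,0)

state after step 1 := counter=11 r=(9,0) succ=(0,0) retry=(0,0)
step 2 (W1 CAS): counter=11 r=(9,0) succ=(0,0) retry=(1,0)
step 3 (W2 LOAD): counter=11 r=(9,11) succ=(0,0) retry=(1,0)
step 4 (W2 CAS): counter=12 r=(9,11) succ=(0,1) retry=(1,0)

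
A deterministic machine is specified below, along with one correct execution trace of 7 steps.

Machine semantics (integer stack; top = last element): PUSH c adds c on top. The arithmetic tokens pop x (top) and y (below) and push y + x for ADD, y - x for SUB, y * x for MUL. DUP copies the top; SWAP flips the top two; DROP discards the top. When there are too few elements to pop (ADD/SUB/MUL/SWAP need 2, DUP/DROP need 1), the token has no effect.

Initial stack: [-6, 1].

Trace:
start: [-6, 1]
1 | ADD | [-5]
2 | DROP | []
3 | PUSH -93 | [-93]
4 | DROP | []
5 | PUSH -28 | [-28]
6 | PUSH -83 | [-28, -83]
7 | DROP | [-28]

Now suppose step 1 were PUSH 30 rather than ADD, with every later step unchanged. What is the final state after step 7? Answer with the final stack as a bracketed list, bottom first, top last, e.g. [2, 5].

(re-executing from step 1 with the substitution; state before step 1: [-6, 1])
1 | PUSH 30 | [-6, 1, 30]
2 | DROP | [-6, 1]
3 | PUSH -93 | [-6, 1, -93]
4 | DROP | [-6, 1]
5 | PUSH -28 | [-6, 1, -28]
6 | PUSH -83 | [-6, 1, -28, -83]
7 | DROP | [-6, 1, -28]

[-6, 1, -28]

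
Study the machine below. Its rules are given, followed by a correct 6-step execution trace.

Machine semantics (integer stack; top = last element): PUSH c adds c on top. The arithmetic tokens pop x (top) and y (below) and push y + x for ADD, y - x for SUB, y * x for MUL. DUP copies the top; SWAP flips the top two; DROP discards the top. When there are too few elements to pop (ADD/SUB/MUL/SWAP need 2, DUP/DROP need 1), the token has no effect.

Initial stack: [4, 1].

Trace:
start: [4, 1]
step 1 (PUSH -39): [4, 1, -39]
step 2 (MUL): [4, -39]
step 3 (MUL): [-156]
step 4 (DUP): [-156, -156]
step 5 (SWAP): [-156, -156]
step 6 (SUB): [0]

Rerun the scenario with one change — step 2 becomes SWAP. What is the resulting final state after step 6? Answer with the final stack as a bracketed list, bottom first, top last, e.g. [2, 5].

[4, 0]

(re-executing from step 2 with the substitution; state before step 2: [4, 1, -39])
step 2 (SWAP): [4, -39, 1]
step 3 (MUL): [4, -39]
step 4 (DUP): [4, -39, -39]
step 5 (SWAP): [4, -39, -39]
step 6 (SUB): [4, 0]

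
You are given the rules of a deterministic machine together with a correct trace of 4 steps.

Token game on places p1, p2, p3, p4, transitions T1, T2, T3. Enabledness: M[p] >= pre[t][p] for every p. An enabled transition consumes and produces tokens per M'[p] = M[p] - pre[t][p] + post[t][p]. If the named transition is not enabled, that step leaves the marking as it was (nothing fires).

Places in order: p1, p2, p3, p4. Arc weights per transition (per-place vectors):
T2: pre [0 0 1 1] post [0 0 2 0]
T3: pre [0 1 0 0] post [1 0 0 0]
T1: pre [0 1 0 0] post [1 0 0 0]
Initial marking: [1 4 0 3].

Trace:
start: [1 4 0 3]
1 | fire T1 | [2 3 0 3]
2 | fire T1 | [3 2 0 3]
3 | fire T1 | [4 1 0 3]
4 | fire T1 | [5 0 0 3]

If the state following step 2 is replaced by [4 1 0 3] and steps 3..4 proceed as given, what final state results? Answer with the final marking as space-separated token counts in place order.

state after step 2 := [4 1 0 3]
3 | fire T1 | [5 0 0 3]
4 | fire T1 | [5 0 0 3]

5 0 0 3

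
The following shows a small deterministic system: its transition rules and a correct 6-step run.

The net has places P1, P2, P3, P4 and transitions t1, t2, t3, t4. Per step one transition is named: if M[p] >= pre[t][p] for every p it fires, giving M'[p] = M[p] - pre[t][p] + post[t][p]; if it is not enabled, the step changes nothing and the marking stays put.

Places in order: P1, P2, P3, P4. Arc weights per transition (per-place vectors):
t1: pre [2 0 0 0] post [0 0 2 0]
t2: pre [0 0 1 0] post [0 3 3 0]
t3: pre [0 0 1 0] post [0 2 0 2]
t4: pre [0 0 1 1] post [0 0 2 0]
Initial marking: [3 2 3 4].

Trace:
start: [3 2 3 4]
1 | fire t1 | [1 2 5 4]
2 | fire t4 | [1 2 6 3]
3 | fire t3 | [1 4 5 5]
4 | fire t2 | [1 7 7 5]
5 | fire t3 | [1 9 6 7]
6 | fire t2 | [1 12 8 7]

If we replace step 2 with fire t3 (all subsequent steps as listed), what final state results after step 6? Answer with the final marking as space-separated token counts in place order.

(re-executing from step 2 with the substitution; state before step 2: [1 2 5 4])
2 | fire t3 | [1 4 4 6]
3 | fire t3 | [1 6 3 8]
4 | fire t2 | [1 9 5 8]
5 | fire t3 | [1 11 4 10]
6 | fire t2 | [1 14 6 10]

1 14 6 10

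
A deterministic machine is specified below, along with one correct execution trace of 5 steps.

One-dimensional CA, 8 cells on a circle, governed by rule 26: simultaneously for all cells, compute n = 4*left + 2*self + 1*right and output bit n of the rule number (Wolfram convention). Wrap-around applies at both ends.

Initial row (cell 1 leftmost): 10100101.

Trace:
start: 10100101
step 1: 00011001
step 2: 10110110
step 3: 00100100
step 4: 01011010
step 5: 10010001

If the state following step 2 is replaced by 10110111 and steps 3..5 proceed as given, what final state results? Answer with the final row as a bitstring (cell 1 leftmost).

10010001

state after step 2 := 10110111
step 3: 00100100
step 4: 01011010
step 5: 10010001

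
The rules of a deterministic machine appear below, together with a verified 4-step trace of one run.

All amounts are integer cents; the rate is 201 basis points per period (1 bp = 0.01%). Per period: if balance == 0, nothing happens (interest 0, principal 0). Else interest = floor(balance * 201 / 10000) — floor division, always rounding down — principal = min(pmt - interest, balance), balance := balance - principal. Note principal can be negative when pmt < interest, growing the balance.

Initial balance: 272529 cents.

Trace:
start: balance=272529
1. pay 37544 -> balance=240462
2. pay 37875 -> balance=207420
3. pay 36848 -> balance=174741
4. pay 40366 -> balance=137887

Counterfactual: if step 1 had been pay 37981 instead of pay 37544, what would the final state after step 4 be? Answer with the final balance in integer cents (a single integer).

137423

(re-executing from step 1 with the substitution; state before step 1: balance=272529)
1. pay 37981 -> balance=240025
2. pay 37875 -> balance=206974
3. pay 36848 -> balance=174286
4. pay 40366 -> balance=137423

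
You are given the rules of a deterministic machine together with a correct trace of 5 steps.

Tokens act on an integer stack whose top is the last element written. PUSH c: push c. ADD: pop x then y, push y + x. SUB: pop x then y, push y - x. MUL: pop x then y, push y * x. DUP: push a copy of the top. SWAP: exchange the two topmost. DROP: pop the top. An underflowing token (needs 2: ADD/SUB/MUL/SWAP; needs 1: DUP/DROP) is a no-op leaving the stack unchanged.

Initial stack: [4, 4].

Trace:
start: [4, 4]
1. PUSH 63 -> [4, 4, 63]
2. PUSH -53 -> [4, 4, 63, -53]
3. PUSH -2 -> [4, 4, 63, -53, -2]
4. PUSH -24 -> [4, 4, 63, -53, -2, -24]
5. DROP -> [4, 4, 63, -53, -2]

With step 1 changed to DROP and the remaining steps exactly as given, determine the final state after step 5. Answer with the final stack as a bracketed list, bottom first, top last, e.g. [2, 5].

[4, -53, -2]

(re-executing from step 1 with the substitution; state before step 1: [4, 4])
1. DROP -> [4]
2. PUSH -53 -> [4, -53]
3. PUSH -2 -> [4, -53, -2]
4. PUSH -24 -> [4, -53, -2, -24]
5. DROP -> [4, -53, -2]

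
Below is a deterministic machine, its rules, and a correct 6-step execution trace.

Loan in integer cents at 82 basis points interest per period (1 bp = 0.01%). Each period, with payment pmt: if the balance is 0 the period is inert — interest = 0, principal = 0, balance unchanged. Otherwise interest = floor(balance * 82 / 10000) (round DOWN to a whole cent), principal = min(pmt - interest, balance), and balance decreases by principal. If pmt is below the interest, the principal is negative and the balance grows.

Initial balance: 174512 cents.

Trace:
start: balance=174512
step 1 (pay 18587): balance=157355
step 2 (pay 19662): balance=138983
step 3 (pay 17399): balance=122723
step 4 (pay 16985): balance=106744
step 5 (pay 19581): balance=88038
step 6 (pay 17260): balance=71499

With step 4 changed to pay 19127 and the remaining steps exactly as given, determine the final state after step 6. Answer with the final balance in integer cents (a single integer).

(re-executing from step 4 with the substitution; state before step 4: balance=122723)
step 4 (pay 19127): balance=104602
step 5 (pay 19581): balance=85878
step 6 (pay 17260): balance=69322

69322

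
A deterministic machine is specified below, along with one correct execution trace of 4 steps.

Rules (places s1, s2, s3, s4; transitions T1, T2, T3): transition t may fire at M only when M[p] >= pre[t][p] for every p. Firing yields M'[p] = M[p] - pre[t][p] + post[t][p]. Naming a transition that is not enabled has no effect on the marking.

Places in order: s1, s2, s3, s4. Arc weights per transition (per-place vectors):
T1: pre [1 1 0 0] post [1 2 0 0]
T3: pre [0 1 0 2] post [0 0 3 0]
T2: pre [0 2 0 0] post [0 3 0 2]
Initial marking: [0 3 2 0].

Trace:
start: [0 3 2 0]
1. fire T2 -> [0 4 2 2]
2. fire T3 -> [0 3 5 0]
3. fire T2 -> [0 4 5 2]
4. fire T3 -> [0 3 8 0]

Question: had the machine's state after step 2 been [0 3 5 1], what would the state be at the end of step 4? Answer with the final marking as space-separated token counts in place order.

state after step 2 := [0 3 5 1]
3. fire T2 -> [0 4 5 3]
4. fire T3 -> [0 3 8 1]

0 3 8 1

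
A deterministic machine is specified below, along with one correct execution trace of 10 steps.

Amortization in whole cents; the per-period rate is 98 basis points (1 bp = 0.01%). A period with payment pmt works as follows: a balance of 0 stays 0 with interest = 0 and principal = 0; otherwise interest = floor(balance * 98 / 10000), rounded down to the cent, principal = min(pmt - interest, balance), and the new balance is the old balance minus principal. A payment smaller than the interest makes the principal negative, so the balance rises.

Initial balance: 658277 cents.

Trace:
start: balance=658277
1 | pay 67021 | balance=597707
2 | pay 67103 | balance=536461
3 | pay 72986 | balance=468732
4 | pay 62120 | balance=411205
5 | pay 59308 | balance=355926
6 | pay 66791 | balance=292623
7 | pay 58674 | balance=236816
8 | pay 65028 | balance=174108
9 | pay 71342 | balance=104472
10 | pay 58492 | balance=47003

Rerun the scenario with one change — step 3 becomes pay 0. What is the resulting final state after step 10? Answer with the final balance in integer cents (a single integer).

(re-executing from step 3 with the substitution; state before step 3: balance=536461)
3 | pay 0 | balance=541718
4 | pay 62120 | balance=484906
5 | pay 59308 | balance=430350
6 | pay 66791 | balance=367776
7 | pay 58674 | balance=312706
8 | pay 65028 | balance=250742
9 | pay 71342 | balance=181857
10 | pay 58492 | balance=125147

125147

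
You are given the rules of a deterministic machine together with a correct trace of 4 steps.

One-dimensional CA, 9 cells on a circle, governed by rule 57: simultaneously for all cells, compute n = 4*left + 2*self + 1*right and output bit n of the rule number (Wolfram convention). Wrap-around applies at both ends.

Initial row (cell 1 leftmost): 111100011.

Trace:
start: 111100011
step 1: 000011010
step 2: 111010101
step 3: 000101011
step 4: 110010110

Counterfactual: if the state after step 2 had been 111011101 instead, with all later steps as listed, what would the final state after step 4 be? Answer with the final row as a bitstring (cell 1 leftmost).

110101010

state after step 2 := 111011101
step 3: 000110011
step 4: 110101010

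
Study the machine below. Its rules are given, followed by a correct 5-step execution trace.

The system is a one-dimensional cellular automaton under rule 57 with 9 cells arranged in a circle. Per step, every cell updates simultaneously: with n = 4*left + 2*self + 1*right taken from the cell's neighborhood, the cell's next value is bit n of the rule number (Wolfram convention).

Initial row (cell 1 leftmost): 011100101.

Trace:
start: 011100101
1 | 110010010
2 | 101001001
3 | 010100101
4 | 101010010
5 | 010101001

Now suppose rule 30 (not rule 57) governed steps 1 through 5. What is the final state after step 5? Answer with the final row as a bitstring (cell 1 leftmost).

110010011

(re-executing steps 1..5 under rule 30; state before step 1: 011100101)
1 | 010011101
2 | 011110001
3 | 010001011
4 | 011011010
5 | 110010011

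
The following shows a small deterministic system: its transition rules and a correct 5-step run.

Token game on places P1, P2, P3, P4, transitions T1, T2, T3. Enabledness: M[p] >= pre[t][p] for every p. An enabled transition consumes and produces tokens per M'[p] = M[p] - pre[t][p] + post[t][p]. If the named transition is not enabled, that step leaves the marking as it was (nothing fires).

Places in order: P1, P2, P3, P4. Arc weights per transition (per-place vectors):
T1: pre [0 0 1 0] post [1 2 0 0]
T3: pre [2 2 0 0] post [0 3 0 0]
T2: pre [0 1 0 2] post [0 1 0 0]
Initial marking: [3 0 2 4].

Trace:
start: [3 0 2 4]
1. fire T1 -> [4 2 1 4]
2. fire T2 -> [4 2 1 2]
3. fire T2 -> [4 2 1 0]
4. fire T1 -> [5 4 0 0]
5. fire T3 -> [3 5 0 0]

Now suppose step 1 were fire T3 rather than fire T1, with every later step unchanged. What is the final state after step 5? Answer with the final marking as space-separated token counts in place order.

(re-executing from step 1 with the substitution; state before step 1: [3 0 2 4])
1. fire T3 -> [3 0 2 4]
2. fire T2 -> [3 0 2 4]
3. fire T2 -> [3 0 2 4]
4. fire T1 -> [4 2 1 4]
5. fire T3 -> [2 3 1 4]

2 3 1 4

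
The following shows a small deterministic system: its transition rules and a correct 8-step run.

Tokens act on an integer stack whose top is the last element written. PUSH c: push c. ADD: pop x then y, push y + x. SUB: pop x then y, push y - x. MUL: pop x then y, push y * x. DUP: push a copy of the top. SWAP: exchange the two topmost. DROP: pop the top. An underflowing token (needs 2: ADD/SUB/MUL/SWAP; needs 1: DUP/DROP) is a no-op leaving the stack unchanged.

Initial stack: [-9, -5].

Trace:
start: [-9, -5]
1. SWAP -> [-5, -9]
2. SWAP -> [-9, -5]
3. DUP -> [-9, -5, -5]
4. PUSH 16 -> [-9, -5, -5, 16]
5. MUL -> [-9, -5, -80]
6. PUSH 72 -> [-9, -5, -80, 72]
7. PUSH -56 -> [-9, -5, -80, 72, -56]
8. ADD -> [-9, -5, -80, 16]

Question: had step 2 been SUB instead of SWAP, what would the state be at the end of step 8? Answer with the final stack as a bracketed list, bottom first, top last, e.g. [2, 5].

(re-executing from step 2 with the substitution; state before step 2: [-5, -9])
2. SUB -> [4]
3. DUP -> [4, 4]
4. PUSH 16 -> [4, 4, 16]
5. MUL -> [4, 64]
6. PUSH 72 -> [4, 64, 72]
7. PUSH -56 -> [4, 64, 72, -56]
8. ADD -> [4, 64, 16]

[4, 64, 16]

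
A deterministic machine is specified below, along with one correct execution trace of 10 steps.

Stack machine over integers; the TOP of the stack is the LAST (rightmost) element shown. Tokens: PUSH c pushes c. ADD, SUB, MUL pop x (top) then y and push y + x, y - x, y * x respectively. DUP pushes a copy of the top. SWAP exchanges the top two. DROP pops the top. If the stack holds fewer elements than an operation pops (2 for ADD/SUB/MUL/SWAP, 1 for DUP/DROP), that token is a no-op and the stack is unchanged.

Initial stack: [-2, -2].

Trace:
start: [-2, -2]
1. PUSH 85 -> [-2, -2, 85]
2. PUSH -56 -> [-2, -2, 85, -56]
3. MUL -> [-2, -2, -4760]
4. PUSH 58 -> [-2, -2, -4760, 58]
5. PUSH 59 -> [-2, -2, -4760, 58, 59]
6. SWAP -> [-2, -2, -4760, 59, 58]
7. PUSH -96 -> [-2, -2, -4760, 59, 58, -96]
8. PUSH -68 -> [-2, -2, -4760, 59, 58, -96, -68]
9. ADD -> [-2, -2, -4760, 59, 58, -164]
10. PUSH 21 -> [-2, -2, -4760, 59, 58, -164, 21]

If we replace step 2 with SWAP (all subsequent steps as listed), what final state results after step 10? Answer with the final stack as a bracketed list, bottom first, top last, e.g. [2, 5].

(re-executing from step 2 with the substitution; state before step 2: [-2, -2, 85])
2. SWAP -> [-2, 85, -2]
3. MUL -> [-2, -170]
4. PUSH 58 -> [-2, -170, 58]
5. PUSH 59 -> [-2, -170, 58, 59]
6. SWAP -> [-2, -170, 59, 58]
7. PUSH -96 -> [-2, -170, 59, 58, -96]
8. PUSH -68 -> [-2, -170, 59, 58, -96, -68]
9. ADD -> [-2, -170, 59, 58, -164]
10. PUSH 21 -> [-2, -170, 59, 58, -164, 21]

[-2, -170, 59, 58, -164, 21]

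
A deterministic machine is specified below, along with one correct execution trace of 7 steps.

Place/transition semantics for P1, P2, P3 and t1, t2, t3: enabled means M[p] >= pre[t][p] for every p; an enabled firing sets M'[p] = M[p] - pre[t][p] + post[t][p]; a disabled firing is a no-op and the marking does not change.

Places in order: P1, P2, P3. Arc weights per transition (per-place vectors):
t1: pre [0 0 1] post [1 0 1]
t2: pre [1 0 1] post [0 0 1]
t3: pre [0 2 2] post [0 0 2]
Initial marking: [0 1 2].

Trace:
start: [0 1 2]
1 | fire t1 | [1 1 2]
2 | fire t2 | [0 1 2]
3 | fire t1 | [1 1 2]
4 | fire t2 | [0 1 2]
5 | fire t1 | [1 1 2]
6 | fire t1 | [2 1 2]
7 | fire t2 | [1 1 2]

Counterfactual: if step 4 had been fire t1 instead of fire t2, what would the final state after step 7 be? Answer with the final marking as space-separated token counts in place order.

(re-executing from step 4 with the substitution; state before step 4: [1 1 2])
4 | fire t1 | [2 1 2]
5 | fire t1 | [3 1 2]
6 | fire t1 | [4 1 2]
7 | fire t2 | [3 1 2]

3 1 2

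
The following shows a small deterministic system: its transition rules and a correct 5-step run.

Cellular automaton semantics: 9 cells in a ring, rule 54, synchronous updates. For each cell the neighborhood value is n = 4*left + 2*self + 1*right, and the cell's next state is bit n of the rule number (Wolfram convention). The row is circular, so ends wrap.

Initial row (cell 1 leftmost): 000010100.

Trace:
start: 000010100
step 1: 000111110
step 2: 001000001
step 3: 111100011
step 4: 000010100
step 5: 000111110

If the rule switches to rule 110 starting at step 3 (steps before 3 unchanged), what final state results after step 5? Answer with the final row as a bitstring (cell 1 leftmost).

001001100

(re-executing steps 3..5 under rule 110; state before step 3: 001000001)
step 3: 011000011
step 4: 111000111
step 5: 001001100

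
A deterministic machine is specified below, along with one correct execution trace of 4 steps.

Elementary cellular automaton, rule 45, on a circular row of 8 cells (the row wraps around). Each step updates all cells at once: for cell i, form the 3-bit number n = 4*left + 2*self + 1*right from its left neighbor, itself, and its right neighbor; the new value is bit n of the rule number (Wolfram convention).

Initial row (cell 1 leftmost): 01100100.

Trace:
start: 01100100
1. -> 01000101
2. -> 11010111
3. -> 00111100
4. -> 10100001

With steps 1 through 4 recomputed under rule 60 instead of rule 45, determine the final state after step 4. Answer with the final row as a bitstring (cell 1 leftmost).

(re-executing steps 1..4 under rule 60; state before step 1: 01100100)
1. -> 01010110
2. -> 01111101
3. -> 11000011
4. -> 00100010

00100010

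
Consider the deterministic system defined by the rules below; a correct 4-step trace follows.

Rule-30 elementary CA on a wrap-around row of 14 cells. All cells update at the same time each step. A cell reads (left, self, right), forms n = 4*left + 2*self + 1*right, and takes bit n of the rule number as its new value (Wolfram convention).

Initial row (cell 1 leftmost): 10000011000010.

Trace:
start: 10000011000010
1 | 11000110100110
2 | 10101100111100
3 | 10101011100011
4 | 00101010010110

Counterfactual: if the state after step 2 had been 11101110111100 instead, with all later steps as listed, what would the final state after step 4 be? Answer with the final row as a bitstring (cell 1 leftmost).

01011101110110

state after step 2 := 11101110111100
3 | 10001000100011
4 | 01011101110110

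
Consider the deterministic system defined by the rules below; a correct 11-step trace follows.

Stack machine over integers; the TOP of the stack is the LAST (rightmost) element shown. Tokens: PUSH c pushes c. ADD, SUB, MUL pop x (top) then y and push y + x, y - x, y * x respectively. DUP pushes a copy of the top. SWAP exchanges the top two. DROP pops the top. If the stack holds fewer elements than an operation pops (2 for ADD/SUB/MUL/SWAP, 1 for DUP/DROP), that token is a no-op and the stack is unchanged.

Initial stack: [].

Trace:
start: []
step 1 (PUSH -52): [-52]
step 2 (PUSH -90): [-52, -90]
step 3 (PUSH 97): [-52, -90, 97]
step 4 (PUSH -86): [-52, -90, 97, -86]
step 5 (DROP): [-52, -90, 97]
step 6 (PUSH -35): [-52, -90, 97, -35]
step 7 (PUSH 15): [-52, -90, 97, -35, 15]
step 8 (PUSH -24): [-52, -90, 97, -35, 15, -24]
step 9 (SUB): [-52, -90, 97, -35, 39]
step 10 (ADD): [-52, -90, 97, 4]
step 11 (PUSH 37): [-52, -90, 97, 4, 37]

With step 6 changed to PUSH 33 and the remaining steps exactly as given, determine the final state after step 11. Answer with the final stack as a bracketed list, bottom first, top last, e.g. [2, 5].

(re-executing from step 6 with the substitution; state before step 6: [-52, -90, 97])
step 6 (PUSH 33): [-52, -90, 97, 33]
step 7 (PUSH 15): [-52, -90, 97, 33, 15]
step 8 (PUSH -24): [-52, -90, 97, 33, 15, -24]
step 9 (SUB): [-52, -90, 97, 33, 39]
step 10 (ADD): [-52, -90, 97, 72]
step 11 (PUSH 37): [-52, -90, 97, 72, 37]

[-52, -90, 97, 72, 37]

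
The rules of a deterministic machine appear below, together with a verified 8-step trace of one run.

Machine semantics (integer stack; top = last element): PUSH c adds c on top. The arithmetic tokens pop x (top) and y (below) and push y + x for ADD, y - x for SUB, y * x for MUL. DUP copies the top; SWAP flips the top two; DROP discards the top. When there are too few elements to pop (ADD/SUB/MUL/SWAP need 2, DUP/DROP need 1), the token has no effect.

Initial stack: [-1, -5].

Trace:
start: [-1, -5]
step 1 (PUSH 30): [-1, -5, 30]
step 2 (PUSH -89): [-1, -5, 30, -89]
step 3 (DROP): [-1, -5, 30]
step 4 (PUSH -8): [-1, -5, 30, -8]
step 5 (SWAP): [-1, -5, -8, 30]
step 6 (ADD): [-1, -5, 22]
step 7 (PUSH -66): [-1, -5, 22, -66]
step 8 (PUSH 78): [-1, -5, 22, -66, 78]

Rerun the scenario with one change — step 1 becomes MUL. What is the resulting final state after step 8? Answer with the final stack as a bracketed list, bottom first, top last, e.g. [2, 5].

(re-executing from step 1 with the substitution; state before step 1: [-1, -5])
step 1 (MUL): [5]
step 2 (PUSH -89): [5, -89]
step 3 (DROP): [5]
step 4 (PUSH -8): [5, -8]
step 5 (SWAP): [-8, 5]
step 6 (ADD): [-3]
step 7 (PUSH -66): [-3, -66]
step 8 (PUSH 78): [-3, -66, 78]

[-3, -66, 78]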